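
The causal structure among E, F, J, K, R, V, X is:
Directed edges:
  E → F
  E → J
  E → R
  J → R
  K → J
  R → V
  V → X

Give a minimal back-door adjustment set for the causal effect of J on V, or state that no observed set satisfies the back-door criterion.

desc(J)\{J}={R,V,X}; candidates ⊆ {E,F,K}.
size 0: {}; under {} J still reaches {E,F,K,R,V,X} ∋ V.
{E}: J⊥V given {E} in G with J→· removed — back-door holds.

J→V: minimal back-door set {E}.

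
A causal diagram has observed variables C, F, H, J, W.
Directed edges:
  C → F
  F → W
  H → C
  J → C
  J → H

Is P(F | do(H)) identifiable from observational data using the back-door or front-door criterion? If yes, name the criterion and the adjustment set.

P(F|do(H)): backdoor, adjust for {J}.

desc(H)\{H}={C,F,W}; candidates ⊆ {J}.
size 0: {}; under {} H still reaches {C,F,J,W} ∋ F.
{J}: H⊥F given {J} in G with H→· removed — back-door holds.
P(F|do(H)) = Σ_{J} P(F|H,J)·P(J).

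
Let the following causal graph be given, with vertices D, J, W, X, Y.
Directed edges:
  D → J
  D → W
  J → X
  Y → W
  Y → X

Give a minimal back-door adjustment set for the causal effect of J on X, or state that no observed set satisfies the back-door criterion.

J→X: minimal back-door set ∅.

desc(J)\{J}={X}; candidates ⊆ {D,W,Y}.
∅: J⊥X given ∅ in G with J→· removed — back-door holds.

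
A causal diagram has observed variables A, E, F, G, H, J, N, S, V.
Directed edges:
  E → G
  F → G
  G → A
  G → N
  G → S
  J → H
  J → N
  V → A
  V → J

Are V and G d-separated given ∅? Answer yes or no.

Yes — V ⊥ G | ∅.

Bayes-Ball from V | ∅ reaches {A,H,J,N}.
G ∉ reach(V|∅) ⇒ V ⊥ G | ∅.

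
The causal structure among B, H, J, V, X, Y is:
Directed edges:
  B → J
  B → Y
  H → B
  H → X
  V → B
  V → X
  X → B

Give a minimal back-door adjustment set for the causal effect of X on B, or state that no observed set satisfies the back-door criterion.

desc(X)\{X}={B,J,Y}; candidates ⊆ {H,V}.
size 0: {}; under {} X still reaches {B,H,J,V,Y} ∋ B.
size 1: {H}, {V}; under {H} X still reaches {B,J,V,Y} ∋ B.
{H,V}: X⊥B given {H,V} in G with X→· removed — back-door holds.

X→B: minimal back-door set {H, V}.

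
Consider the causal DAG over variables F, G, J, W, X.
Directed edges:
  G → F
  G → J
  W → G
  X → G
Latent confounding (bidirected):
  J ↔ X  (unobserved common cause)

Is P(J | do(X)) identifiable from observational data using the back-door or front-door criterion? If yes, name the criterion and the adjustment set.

desc(X)\{X}={F,G,J}; candidates ⊆ {W}.
X↔J: latent back-door arc(s) into X.
size 0: {}; under {} X still reaches {J} ∋ J.
size 1: {W}; under {W} X still reaches {J} ∋ J.
X↔J cannot be blocked by any observed set — no back-door set.
{G}: (i) intercepts every directed X→J path; (ii) no back-door X→{G}; (iii) {X} blocks every back-door {G}→J. Front-door holds.
P(J|do(X)) = Σ_{G} P(G|X) Σ_{X'} P(J|G,X')P(X').

P(J|do(X)): frontdoor, adjust for {G}.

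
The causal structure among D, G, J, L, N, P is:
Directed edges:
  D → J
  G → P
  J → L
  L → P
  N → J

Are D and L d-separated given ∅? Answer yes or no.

Bayes-Ball from D | ∅ reaches {J,L,P}.
L ∈ reach(D|∅) ⇒ D ⊥̸ L | ∅.

No — D and L are d-connected given ∅.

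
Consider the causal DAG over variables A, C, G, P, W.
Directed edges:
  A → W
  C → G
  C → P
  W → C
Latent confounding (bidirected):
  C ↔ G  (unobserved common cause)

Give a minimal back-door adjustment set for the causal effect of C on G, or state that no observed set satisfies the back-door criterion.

desc(C)\{C}={G,P}; candidates ⊆ {A,W}.
C↔G: latent back-door arc(s) into C.
size 0: {}; under {} C still reaches {A,G,W} ∋ G.
size 1: {A}, {W}; under {A} C still reaches {G,W} ∋ G.
size 2: {A,W}; under {A,W} C still reaches {G} ∋ G.
C↔G cannot be blocked by any observed set — no back-door set.

C→G: no observed back-door set.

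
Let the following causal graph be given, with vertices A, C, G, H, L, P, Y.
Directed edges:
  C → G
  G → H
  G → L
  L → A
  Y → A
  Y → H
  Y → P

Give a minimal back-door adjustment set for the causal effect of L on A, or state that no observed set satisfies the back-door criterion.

desc(L)\{L}={A}; candidates ⊆ {C,G,H,P,Y}.
∅: L⊥A given ∅ in G with L→· removed — back-door holds.

L→A: minimal back-door set ∅.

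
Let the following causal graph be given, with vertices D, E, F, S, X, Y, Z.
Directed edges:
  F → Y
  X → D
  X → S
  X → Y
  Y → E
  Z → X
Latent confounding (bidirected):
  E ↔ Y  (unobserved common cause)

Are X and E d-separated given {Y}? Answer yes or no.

No — X and E are d-connected given {Y}.

Bayes-Ball from X | {Y} reaches {D,E,F,S,Z}.
E ∈ reach(X|{Y}) ⇒ X ⊥̸ E | {Y}.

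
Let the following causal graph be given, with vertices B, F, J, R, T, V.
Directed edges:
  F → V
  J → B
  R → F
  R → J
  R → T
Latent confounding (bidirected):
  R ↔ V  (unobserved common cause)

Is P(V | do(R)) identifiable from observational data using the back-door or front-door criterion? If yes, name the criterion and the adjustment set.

desc(R)\{R}={B,F,J,T,V}; candidates ⊆ {—}.
R↔V: latent back-door arc(s) into R.
size 0: {}; under {} R still reaches {V} ∋ V.
R↔V cannot be blocked by any observed set — no back-door set.
{F}: (i) intercepts every directed R→V path; (ii) no back-door R→{F}; (iii) {R} blocks every back-door {F}→V. Front-door holds.
P(V|do(R)) = Σ_{F} P(F|R) Σ_{R'} P(V|F,R')P(R').

P(V|do(R)): frontdoor, adjust for {F}.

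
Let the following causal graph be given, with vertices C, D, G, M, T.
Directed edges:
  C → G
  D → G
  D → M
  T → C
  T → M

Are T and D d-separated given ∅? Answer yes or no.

Bayes-Ball from T | ∅ reaches {C,G,M}.
D ∉ reach(T|∅) ⇒ T ⊥ D | ∅.

Yes — T ⊥ D | ∅.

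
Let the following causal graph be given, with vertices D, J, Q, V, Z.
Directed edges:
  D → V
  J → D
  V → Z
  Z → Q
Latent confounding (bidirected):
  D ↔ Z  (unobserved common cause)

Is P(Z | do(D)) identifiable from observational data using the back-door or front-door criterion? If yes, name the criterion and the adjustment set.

P(Z|do(D)): frontdoor, adjust for {V}.

desc(D)\{D}={Q,V,Z}; candidates ⊆ {J}.
D↔Z: latent back-door arc(s) into D.
size 0: {}; under {} D still reaches {J,Q,Z} ∋ Z.
size 1: {J}; under {J} D still reaches {Q,Z} ∋ Z.
D↔Z cannot be blocked by any observed set — no back-door set.
{V}: (i) intercepts every directed D→Z path; (ii) no back-door D→{V}; (iii) {D} blocks every back-door {V}→Z. Front-door holds.
P(Z|do(D)) = Σ_{V} P(V|D) Σ_{D'} P(Z|V,D')P(D').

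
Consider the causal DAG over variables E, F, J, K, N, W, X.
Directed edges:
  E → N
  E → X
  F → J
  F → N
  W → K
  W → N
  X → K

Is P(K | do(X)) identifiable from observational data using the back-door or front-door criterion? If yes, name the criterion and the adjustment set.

desc(X)\{X}={K}; candidates ⊆ {E,F,J,N,W}.
∅: X⊥K given ∅ in G with X→· removed — back-door holds.
P(K|do(X)) = P(K|X) — no adjustment needed.

P(K|do(X)): backdoor, adjust for ∅.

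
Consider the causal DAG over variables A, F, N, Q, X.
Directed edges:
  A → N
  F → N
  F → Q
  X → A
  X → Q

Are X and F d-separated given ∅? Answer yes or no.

Bayes-Ball from X | ∅ reaches {A,N,Q}.
F ∉ reach(X|∅) ⇒ X ⊥ F | ∅.

Yes — X ⊥ F | ∅.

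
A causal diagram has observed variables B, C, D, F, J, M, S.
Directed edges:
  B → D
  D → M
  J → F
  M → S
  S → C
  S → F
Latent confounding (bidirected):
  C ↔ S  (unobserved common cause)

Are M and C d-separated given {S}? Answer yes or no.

No — M and C are d-connected given {S}.

Bayes-Ball from M | {S} reaches {B,C,D}.
C ∈ reach(M|{S}) ⇒ M ⊥̸ C | {S}.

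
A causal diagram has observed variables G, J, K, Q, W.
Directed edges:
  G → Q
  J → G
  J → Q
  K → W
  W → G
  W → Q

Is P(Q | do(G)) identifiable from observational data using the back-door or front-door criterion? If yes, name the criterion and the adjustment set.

desc(G)\{G}={Q}; candidates ⊆ {J,K,W}.
size 0: {}; under {} G still reaches {J,K,Q,W} ∋ Q.
size 1: {J}, {K}, {W}; under {J} G still reaches {K,Q,W} ∋ Q.
{J,W}: G⊥Q given {J,W} in G with G→· removed — back-door holds.
P(Q|do(G)) = Σ_{J,W} P(Q|G,J,W)·P(J,W).

P(Q|do(G)): backdoor, adjust for {J, W}.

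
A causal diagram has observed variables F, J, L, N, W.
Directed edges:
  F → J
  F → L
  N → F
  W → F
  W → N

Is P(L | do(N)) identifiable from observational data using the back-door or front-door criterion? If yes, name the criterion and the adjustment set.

desc(N)\{N}={F,J,L}; candidates ⊆ {W}.
size 0: {}; under {} N still reaches {F,J,L,W} ∋ L.
{W}: N⊥L given {W} in G with N→· removed — back-door holds.
P(L|do(N)) = Σ_{W} P(L|N,W)·P(W).

P(L|do(N)): backdoor, adjust for {W}.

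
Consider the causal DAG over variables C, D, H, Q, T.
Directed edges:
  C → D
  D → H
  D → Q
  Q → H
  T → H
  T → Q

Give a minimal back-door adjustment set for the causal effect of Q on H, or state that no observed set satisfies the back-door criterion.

Q→H: minimal back-door set {D, T}.

desc(Q)\{Q}={H}; candidates ⊆ {C,D,T}.
size 0: {}; under {} Q still reaches {C,D,H,T} ∋ H.
size 1: {C}, {D}, {T}; under {C} Q still reaches {D,H,T} ∋ H.
{D,T}: Q⊥H given {D,T} in G with Q→· removed — back-door holds.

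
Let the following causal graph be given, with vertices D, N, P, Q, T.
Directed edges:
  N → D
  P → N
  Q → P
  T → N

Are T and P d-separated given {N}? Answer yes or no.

No — T and P are d-connected given {N}.

Bayes-Ball from T | {N} reaches {P,Q}.
P ∈ reach(T|{N}) ⇒ T ⊥̸ P | {N}.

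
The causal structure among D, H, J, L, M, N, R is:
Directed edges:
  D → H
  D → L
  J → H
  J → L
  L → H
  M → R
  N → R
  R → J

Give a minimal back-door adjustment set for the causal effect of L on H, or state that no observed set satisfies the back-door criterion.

desc(L)\{L}={H}; candidates ⊆ {D,J,M,N,R}.
size 0: {}; under {} L still reaches {D,H,J,M,N,R} ∋ H.
size 1: {D}, {J}, {M} …(+2); under {D} L still reaches {H,J,M,N,R} ∋ H.
{D,J}: L⊥H given {D,J} in G with L→· removed — back-door holds.

L→H: minimal back-door set {D, J}.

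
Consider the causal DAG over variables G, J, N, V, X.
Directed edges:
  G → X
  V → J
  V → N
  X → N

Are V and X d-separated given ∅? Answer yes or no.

Yes — V ⊥ X | ∅.

Bayes-Ball from V | ∅ reaches {J,N}.
X ∉ reach(V|∅) ⇒ V ⊥ X | ∅.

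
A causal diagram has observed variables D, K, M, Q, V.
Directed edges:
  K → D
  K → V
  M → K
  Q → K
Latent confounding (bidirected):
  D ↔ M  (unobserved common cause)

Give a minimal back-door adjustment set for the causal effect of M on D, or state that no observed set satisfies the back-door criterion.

M→D: no observed back-door set.

desc(M)\{M}={D,K,V}; candidates ⊆ {Q}.
M↔D: latent back-door arc(s) into M.
size 0: {}; under {} M still reaches {D} ∋ D.
size 1: {Q}; under {Q} M still reaches {D} ∋ D.
M↔D cannot be blocked by any observed set — no back-door set.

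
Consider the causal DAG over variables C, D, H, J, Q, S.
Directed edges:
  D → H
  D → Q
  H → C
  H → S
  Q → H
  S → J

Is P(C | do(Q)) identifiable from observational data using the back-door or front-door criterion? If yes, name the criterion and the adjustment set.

desc(Q)\{Q}={C,H,J,S}; candidates ⊆ {D}.
size 0: {}; under {} Q still reaches {C,D,H,J,S} ∋ C.
{D}: Q⊥C given {D} in G with Q→· removed — back-door holds.
P(C|do(Q)) = Σ_{D} P(C|Q,D)·P(D).

P(C|do(Q)): backdoor, adjust for {D}.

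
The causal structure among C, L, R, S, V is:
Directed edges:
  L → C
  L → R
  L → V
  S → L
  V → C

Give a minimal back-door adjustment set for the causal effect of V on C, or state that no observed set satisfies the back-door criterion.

desc(V)\{V}={C}; candidates ⊆ {L,R,S}.
size 0: {}; under {} V still reaches {C,L,R,S} ∋ C.
{L}: V⊥C given {L} in G with V→· removed — back-door holds.

V→C: minimal back-door set {L}.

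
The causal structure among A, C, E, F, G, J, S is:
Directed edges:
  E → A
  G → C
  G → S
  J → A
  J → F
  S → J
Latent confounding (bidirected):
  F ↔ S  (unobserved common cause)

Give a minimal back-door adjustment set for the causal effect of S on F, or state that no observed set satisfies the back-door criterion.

S→F: no observed back-door set.

desc(S)\{S}={A,F,J}; candidates ⊆ {C,E,G}.
S↔F: latent back-door arc(s) into S.
size 0: {}; under {} S still reaches {C,F,G} ∋ F.
size 1: {C}, {E}, {G}; under {C} S still reaches {F,G} ∋ F.
size 2: {C,E}, {C,G}, {E,G}; under {C,E} S still reaches {F,G} ∋ F.
S↔F cannot be blocked by any observed set — no back-door set.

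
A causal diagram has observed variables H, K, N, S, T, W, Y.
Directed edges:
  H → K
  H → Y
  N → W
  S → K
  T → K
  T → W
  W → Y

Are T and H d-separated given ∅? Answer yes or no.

Bayes-Ball from T | ∅ reaches {K,W,Y}.
H ∉ reach(T|∅) ⇒ T ⊥ H | ∅.

Yes — T ⊥ H | ∅.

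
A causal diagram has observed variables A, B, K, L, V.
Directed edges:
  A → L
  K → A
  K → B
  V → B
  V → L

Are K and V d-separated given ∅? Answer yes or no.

Yes — K ⊥ V | ∅.

Bayes-Ball from K | ∅ reaches {A,B,L}.
V ∉ reach(K|∅) ⇒ K ⊥ V | ∅.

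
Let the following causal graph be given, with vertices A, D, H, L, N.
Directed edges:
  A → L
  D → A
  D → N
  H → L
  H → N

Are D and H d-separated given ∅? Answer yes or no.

Bayes-Ball from D | ∅ reaches {A,L,N}.
H ∉ reach(D|∅) ⇒ D ⊥ H | ∅.

Yes — D ⊥ H | ∅.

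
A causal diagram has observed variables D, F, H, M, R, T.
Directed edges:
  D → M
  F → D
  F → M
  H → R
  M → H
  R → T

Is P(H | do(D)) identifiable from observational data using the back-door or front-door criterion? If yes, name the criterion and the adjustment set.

desc(D)\{D}={H,M,R,T}; candidates ⊆ {F}.
size 0: {}; under {} D still reaches {F,H,M,R,T} ∋ H.
{F}: D⊥H given {F} in G with D→· removed — back-door holds.
P(H|do(D)) = Σ_{F} P(H|D,F)·P(F).

P(H|do(D)): backdoor, adjust for {F}.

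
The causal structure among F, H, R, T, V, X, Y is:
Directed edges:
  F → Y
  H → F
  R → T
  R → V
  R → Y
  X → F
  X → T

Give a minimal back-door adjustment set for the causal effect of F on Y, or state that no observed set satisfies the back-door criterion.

desc(F)\{F}={Y}; candidates ⊆ {H,R,T,V,X}.
∅: F⊥Y given ∅ in G with F→· removed — back-door holds.

F→Y: minimal back-door set ∅.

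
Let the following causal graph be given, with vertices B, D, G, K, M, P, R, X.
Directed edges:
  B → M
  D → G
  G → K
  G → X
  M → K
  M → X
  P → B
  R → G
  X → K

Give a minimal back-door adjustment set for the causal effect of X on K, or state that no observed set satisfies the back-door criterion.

X→K: minimal back-door set {G, M}.

desc(X)\{X}={K}; candidates ⊆ {B,D,G,M,P,R}.
size 0: {}; under {} X still reaches {B,D,G,K,M,P,R} ∋ K.
size 1: {B}, {D}, {G} …(+3); under {B} X still reaches {D,G,K,M,R} ∋ K.
{G,M}: X⊥K given {G,M} in G with X→· removed — back-door holds.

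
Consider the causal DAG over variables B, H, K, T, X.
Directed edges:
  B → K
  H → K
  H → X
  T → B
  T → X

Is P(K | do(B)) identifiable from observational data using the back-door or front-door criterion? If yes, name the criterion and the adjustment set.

desc(B)\{B}={K}; candidates ⊆ {H,T,X}.
∅: B⊥K given ∅ in G with B→· removed — back-door holds.
P(K|do(B)) = P(K|B) — no adjustment needed.

P(K|do(B)): backdoor, adjust for ∅.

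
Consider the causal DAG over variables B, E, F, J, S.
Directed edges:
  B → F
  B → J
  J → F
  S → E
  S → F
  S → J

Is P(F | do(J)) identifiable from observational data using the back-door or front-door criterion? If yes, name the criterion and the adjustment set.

desc(J)\{J}={F}; candidates ⊆ {B,E,S}.
size 0: {}; under {} J still reaches {B,E,F,S} ∋ F.
size 1: {B}, {E}, {S}; under {B} J still reaches {E,F,S} ∋ F.
{B,S}: J⊥F given {B,S} in G with J→· removed — back-door holds.
P(F|do(J)) = Σ_{B,S} P(F|J,B,S)·P(B,S).

P(F|do(J)): backdoor, adjust for {B, S}.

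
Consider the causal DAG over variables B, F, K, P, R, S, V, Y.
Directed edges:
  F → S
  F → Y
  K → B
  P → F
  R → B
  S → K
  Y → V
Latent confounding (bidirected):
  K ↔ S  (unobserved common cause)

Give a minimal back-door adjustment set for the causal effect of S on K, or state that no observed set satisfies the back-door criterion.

desc(S)\{S}={B,K}; candidates ⊆ {F,P,R,V,Y}.
S↔K: latent back-door arc(s) into S.
size 0: {}; under {} S still reaches {B,F,K,P,V,Y} ∋ K.
size 1: {F}, {P}, {R} …(+2); under {F} S still reaches {B,K} ∋ K.
size 2: {F,P}, {F,R}, {F,V} …(+7); under {F,P} S still reaches {B,K} ∋ K.
S↔K cannot be blocked by any observed set — no back-door set.

S→K: no observed back-door set.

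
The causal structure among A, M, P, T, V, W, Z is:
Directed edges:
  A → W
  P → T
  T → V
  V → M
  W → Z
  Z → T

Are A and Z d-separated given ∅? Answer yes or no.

Bayes-Ball from A | ∅ reaches {M,T,V,W,Z}.
Z ∈ reach(A|∅) ⇒ A ⊥̸ Z | ∅.

No — A and Z are d-connected given ∅.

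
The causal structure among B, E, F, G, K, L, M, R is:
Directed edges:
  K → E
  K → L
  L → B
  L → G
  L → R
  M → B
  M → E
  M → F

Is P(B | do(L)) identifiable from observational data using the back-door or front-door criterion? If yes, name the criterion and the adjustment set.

desc(L)\{L}={B,G,R}; candidates ⊆ {E,F,K,M}.
∅: L⊥B given ∅ in G with L→· removed — back-door holds.
P(B|do(L)) = P(B|L) — no adjustment needed.

P(B|do(L)): backdoor, adjust for ∅.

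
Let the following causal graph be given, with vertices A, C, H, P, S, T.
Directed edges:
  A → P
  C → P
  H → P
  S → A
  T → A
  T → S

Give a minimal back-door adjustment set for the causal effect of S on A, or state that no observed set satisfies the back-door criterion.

desc(S)\{S}={A,P}; candidates ⊆ {C,H,T}.
size 0: {}; under {} S still reaches {A,P,T} ∋ A.
{T}: S⊥A given {T} in G with S→· removed — back-door holds.

S→A: minimal back-door set {T}.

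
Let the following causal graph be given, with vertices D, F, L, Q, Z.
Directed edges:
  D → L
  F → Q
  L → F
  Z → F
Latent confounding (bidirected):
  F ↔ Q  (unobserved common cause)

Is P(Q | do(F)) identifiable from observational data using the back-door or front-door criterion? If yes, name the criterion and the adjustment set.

P(Q|do(F)): not identifiable (no BD/FD set).

desc(F)\{F}={Q}; candidates ⊆ {D,L,Z}.
F↔Q: latent back-door arc(s) into F.
size 0: {}; under {} F still reaches {D,L,Q,Z} ∋ Q.
size 1: {D}, {L}, {Z}; under {D} F still reaches {L,Q,Z} ∋ Q.
size 2: {D,L}, {D,Z}, {L,Z}; under {D,L} F still reaches {Q,Z} ∋ Q.
F↔Q cannot be blocked by any observed set — no back-door set.
No mediator lies on a directed F→…→Q path.
Neither criterion identifies P(Q|do(F)) in this graph.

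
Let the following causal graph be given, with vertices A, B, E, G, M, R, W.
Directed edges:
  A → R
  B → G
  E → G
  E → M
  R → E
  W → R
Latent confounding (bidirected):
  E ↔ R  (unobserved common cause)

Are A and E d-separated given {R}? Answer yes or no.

No — A and E are d-connected given {R}.

Bayes-Ball from A | {R} reaches {E,G,M,W}.
E ∈ reach(A|{R}) ⇒ A ⊥̸ E | {R}.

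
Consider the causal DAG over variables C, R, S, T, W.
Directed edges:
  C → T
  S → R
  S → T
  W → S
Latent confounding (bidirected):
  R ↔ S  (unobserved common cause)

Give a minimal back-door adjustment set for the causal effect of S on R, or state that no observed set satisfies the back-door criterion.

desc(S)\{S}={R,T}; candidates ⊆ {C,W}.
S↔R: latent back-door arc(s) into S.
size 0: {}; under {} S still reaches {R,W} ∋ R.
size 1: {C}, {W}; under {C} S still reaches {R,W} ∋ R.
size 2: {C,W}; under {C,W} S still reaches {R} ∋ R.
S↔R cannot be blocked by any observed set — no back-door set.

S→R: no observed back-door set.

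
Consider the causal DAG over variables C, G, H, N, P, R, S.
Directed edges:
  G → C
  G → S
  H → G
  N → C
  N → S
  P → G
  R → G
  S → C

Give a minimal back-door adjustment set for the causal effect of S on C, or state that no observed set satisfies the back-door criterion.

desc(S)\{S}={C}; candidates ⊆ {G,H,N,P,R}.
size 0: {}; under {} S still reaches {C,G,H,N,P,R} ∋ C.
size 1: {G}, {H}, {N} …(+2); under {G} S still reaches {C,N} ∋ C.
{G,N}: S⊥C given {G,N} in G with S→· removed — back-door holds.

S→C: minimal back-door set {G, N}.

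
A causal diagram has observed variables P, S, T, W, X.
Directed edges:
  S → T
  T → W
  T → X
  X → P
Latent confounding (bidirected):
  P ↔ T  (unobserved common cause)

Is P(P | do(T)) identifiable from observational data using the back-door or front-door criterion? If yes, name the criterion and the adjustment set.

desc(T)\{T}={P,W,X}; candidates ⊆ {S}.
T↔P: latent back-door arc(s) into T.
size 0: {}; under {} T still reaches {P,S} ∋ P.
size 1: {S}; under {S} T still reaches {P} ∋ P.
T↔P cannot be blocked by any observed set — no back-door set.
{X}: (i) intercepts every directed T→P path; (ii) no back-door T→{X}; (iii) {T} blocks every back-door {X}→P. Front-door holds.
P(P|do(T)) = Σ_{X} P(X|T) Σ_{T'} P(P|X,T')P(T').

P(P|do(T)): frontdoor, adjust for {X}.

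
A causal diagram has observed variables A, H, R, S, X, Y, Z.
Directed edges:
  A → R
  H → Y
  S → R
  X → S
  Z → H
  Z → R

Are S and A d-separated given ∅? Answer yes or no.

Bayes-Ball from S | ∅ reaches {R,X}.
A ∉ reach(S|∅) ⇒ S ⊥ A | ∅.

Yes — S ⊥ A | ∅.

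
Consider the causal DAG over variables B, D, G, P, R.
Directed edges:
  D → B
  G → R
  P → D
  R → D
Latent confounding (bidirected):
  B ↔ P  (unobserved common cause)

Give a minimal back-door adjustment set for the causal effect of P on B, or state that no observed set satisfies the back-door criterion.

P→B: no observed back-door set.

desc(P)\{P}={B,D}; candidates ⊆ {G,R}.
P↔B: latent back-door arc(s) into P.
size 0: {}; under {} P still reaches {B} ∋ B.
size 1: {G}, {R}; under {G} P still reaches {B} ∋ B.
size 2: {G,R}; under {G,R} P still reaches {B} ∋ B.
P↔B cannot be blocked by any observed set — no back-door set.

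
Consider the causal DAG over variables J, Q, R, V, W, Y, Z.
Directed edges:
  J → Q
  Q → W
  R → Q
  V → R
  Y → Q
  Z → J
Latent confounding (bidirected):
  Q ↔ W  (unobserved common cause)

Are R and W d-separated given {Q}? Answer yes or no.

No — R and W are d-connected given {Q}.

Bayes-Ball from R | {Q} reaches {J,V,W,Y,Z}.
W ∈ reach(R|{Q}) ⇒ R ⊥̸ W | {Q}.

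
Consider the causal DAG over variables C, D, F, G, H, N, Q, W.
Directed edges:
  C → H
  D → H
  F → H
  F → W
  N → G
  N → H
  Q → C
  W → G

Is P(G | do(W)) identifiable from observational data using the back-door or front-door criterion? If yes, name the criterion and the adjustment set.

desc(W)\{W}={G}; candidates ⊆ {C,D,F,H,N,Q}.
∅: W⊥G given ∅ in G with W→· removed — back-door holds.
P(G|do(W)) = P(G|W) — no adjustment needed.

P(G|do(W)): backdoor, adjust for ∅.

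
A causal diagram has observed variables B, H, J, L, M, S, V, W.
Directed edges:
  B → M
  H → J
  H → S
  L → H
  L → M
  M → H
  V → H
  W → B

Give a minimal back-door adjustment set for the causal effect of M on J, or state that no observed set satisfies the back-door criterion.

M→J: minimal back-door set {L}.

desc(M)\{M}={H,J,S}; candidates ⊆ {B,L,V,W}.
size 0: {}; under {} M still reaches {B,H,J,L,S,W} ∋ J.
{L}: M⊥J given {L} in G with M→· removed — back-door holds.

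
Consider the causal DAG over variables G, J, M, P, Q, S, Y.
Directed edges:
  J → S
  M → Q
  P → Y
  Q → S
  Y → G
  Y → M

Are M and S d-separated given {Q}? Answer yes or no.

Yes — M ⊥ S | {Q}.

Bayes-Ball from M | {Q} reaches {G,P,Y}.
S ∉ reach(M|{Q}) ⇒ M ⊥ S | {Q}.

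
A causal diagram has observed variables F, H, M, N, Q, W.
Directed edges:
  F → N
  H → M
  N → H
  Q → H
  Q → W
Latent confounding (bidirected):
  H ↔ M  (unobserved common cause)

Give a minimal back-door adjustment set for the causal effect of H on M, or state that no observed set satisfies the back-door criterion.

H→M: no observed back-door set.

desc(H)\{H}={M}; candidates ⊆ {F,N,Q,W}.
H↔M: latent back-door arc(s) into H.
size 0: {}; under {} H still reaches {F,M,N,Q,W} ∋ M.
size 1: {F}, {N}, {Q} …(+1); under {F} H still reaches {M,N,Q,W} ∋ M.
size 2: {F,N}, {F,Q}, {F,W} …(+3); under {F,N} H still reaches {M,Q,W} ∋ M.
H↔M cannot be blocked by any observed set — no back-door set.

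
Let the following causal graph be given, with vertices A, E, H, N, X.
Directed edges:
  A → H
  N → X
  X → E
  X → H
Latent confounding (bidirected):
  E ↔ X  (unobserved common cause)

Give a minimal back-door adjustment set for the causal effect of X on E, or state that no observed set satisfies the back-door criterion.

X→E: no observed back-door set.

desc(X)\{X}={E,H}; candidates ⊆ {A,N}.
X↔E: latent back-door arc(s) into X.
size 0: {}; under {} X still reaches {E,N} ∋ E.
size 1: {A}, {N}; under {A} X still reaches {E,N} ∋ E.
size 2: {A,N}; under {A,N} X still reaches {E} ∋ E.
X↔E cannot be blocked by any observed set — no back-door set.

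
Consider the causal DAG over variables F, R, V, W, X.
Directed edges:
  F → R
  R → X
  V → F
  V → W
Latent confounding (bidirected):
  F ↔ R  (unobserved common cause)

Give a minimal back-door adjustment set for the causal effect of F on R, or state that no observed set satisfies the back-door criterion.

F→R: no observed back-door set.

desc(F)\{F}={R,X}; candidates ⊆ {V,W}.
F↔R: latent back-door arc(s) into F.
size 0: {}; under {} F still reaches {R,V,W,X} ∋ R.
size 1: {V}, {W}; under {V} F still reaches {R,X} ∋ R.
size 2: {V,W}; under {V,W} F still reaches {R,X} ∋ R.
F↔R cannot be blocked by any observed set — no back-door set.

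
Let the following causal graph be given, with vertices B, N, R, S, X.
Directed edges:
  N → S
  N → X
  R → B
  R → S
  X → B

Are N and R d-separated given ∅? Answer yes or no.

Yes — N ⊥ R | ∅.

Bayes-Ball from N | ∅ reaches {B,S,X}.
R ∉ reach(N|∅) ⇒ N ⊥ R | ∅.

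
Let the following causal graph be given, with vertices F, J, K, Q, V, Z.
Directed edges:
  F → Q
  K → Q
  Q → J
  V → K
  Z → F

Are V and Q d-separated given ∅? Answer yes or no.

Bayes-Ball from V | ∅ reaches {J,K,Q}.
Q ∈ reach(V|∅) ⇒ V ⊥̸ Q | ∅.

No — V and Q are d-connected given ∅.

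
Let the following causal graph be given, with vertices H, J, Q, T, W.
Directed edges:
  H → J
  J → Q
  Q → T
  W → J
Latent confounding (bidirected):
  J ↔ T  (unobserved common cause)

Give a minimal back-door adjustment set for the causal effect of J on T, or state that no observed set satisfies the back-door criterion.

desc(J)\{J}={Q,T}; candidates ⊆ {H,W}.
J↔T: latent back-door arc(s) into J.
size 0: {}; under {} J still reaches {H,T,W} ∋ T.
size 1: {H}, {W}; under {H} J still reaches {T,W} ∋ T.
size 2: {H,W}; under {H,W} J still reaches {T} ∋ T.
J↔T cannot be blocked by any observed set — no back-door set.

J→T: no observed back-door set.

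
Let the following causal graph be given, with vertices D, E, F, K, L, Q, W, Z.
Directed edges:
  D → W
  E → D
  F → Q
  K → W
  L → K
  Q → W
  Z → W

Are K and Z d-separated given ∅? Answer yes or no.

Yes — K ⊥ Z | ∅.

Bayes-Ball from K | ∅ reaches {L,W}.
Z ∉ reach(K|∅) ⇒ K ⊥ Z | ∅.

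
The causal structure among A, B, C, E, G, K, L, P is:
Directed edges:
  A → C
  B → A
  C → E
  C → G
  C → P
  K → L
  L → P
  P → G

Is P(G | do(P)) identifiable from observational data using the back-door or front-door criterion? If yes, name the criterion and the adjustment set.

desc(P)\{P}={G}; candidates ⊆ {A,B,C,E,K,L}.
size 0: {}; under {} P still reaches {A,B,C,E,G,K,L} ∋ G.
{C}: P⊥G given {C} in G with P→· removed — back-door holds.
P(G|do(P)) = Σ_{C} P(G|P,C)·P(C).

P(G|do(P)): backdoor, adjust for {C}.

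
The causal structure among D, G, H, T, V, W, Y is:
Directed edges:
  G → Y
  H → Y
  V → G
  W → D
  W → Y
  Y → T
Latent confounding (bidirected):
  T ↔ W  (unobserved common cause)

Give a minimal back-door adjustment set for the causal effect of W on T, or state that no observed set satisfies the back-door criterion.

W→T: no observed back-door set.

desc(W)\{W}={D,T,Y}; candidates ⊆ {G,H,V}.
W↔T: latent back-door arc(s) into W.
size 0: {}; under {} W still reaches {T} ∋ T.
size 1: {G}, {H}, {V}; under {G} W still reaches {T} ∋ T.
size 2: {G,H}, {G,V}, {H,V}; under {G,H} W still reaches {T} ∋ T.
W↔T cannot be blocked by any observed set — no back-door set.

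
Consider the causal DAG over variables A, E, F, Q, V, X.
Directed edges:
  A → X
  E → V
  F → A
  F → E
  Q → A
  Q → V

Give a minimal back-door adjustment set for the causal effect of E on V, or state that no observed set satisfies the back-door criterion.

E→V: minimal back-door set ∅.

desc(E)\{E}={V}; candidates ⊆ {A,F,Q,X}.
∅: E⊥V given ∅ in G with E→· removed — back-door holds.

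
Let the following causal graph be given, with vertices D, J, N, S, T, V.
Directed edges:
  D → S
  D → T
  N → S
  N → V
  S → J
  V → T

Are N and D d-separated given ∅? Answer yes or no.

Bayes-Ball from N | ∅ reaches {J,S,T,V}.
D ∉ reach(N|∅) ⇒ N ⊥ D | ∅.

Yes — N ⊥ D | ∅.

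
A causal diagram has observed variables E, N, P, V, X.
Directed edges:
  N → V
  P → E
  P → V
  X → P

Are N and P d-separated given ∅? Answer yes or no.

Bayes-Ball from N | ∅ reaches {V}.
P ∉ reach(N|∅) ⇒ N ⊥ P | ∅.

Yes — N ⊥ P | ∅.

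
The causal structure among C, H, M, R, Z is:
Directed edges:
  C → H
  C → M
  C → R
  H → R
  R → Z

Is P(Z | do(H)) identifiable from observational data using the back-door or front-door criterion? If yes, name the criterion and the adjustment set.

desc(H)\{H}={R,Z}; candidates ⊆ {C,M}.
size 0: {}; under {} H still reaches {C,M,R,Z} ∋ Z.
{C}: H⊥Z given {C} in G with H→· removed — back-door holds.
P(Z|do(H)) = Σ_{C} P(Z|H,C)·P(C).

P(Z|do(H)): backdoor, adjust for {C}.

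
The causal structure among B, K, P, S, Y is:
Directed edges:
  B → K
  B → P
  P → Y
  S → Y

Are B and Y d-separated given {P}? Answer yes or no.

Yes — B ⊥ Y | {P}.

Bayes-Ball from B | {P} reaches {K}.
Y ∉ reach(B|{P}) ⇒ B ⊥ Y | {P}.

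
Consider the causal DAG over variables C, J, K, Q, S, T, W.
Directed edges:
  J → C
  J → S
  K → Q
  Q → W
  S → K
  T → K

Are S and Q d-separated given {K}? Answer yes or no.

Yes — S ⊥ Q | {K}.

Bayes-Ball from S | {K} reaches {C,J,T}.
Q ∉ reach(S|{K}) ⇒ S ⊥ Q | {K}.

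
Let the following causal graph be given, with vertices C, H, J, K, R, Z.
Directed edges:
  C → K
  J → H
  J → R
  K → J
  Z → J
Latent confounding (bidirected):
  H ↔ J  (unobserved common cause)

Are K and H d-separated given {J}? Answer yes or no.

Bayes-Ball from K | {J} reaches {C,H,Z}.
H ∈ reach(K|{J}) ⇒ K ⊥̸ H | {J}.

No — K and H are d-connected given {J}.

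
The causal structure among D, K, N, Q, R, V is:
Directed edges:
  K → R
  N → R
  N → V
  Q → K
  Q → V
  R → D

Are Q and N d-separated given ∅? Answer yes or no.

Yes — Q ⊥ N | ∅.

Bayes-Ball from Q | ∅ reaches {D,K,R,V}.
N ∉ reach(Q|∅) ⇒ Q ⊥ N | ∅.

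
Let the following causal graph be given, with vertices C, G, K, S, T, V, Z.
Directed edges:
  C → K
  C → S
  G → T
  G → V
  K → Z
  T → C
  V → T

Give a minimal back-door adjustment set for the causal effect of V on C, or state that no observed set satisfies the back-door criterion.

V→C: minimal back-door set {G}.

desc(V)\{V}={C,K,S,T,Z}; candidates ⊆ {G}.
size 0: {}; under {} V still reaches {C,G,K,S,T,Z} ∋ C.
{G}: V⊥C given {G} in G with V→· removed — back-door holds.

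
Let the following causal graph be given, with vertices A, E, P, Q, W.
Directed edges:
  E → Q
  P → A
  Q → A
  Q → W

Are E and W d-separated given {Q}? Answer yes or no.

Yes — E ⊥ W | {Q}.

Bayes-Ball from E | {Q} reaches ∅.
W ∉ reach(E|{Q}) ⇒ E ⊥ W | {Q}.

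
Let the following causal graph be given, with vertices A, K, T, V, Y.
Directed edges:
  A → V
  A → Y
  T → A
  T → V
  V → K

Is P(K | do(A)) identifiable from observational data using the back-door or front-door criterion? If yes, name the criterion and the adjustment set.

desc(A)\{A}={K,V,Y}; candidates ⊆ {T}.
size 0: {}; under {} A still reaches {K,T,V} ∋ K.
{T}: A⊥K given {T} in G with A→· removed — back-door holds.
P(K|do(A)) = Σ_{T} P(K|A,T)·P(T).

P(K|do(A)): backdoor, adjust for {T}.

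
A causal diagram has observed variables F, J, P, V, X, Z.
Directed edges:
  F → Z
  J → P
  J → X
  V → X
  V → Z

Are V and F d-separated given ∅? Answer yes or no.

Bayes-Ball from V | ∅ reaches {X,Z}.
F ∉ reach(V|∅) ⇒ V ⊥ F | ∅.

Yes — V ⊥ F | ∅.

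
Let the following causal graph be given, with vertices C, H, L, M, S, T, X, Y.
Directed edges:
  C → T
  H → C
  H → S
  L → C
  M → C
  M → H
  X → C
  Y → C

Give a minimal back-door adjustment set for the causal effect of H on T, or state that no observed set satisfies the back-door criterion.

H→T: minimal back-door set {M}.

desc(H)\{H}={C,S,T}; candidates ⊆ {L,M,X,Y}.
size 0: {}; under {} H still reaches {C,M,T} ∋ T.
{M}: H⊥T given {M} in G with H→· removed — back-door holds.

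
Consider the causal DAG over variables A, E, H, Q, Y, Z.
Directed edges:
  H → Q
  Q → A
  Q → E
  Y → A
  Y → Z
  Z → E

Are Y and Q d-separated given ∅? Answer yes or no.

Yes — Y ⊥ Q | ∅.

Bayes-Ball from Y | ∅ reaches {A,E,Z}.
Q ∉ reach(Y|∅) ⇒ Y ⊥ Q | ∅.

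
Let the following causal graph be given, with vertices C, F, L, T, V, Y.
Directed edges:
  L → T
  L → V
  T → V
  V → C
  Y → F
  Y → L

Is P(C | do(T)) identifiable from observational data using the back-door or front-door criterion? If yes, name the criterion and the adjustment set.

P(C|do(T)): backdoor, adjust for {L}.

desc(T)\{T}={C,V}; candidates ⊆ {F,L,Y}.
size 0: {}; under {} T still reaches {C,F,L,V,Y} ∋ C.
{L}: T⊥C given {L} in G with T→· removed — back-door holds.
P(C|do(T)) = Σ_{L} P(C|T,L)·P(L).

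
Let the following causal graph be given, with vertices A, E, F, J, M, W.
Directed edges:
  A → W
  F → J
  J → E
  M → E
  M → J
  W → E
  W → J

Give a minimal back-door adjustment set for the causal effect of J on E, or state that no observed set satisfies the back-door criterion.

J→E: minimal back-door set {M, W}.

desc(J)\{J}={E}; candidates ⊆ {A,F,M,W}.
size 0: {}; under {} J still reaches {A,E,F,M,W} ∋ E.
size 1: {A}, {F}, {M} …(+1); under {A} J still reaches {E,F,M,W} ∋ E.
{M,W}: J⊥E given {M,W} in G with J→· removed — back-door holds.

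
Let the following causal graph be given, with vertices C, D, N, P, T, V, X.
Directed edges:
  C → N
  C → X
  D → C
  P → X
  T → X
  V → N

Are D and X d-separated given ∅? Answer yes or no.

No — D and X are d-connected given ∅.

Bayes-Ball from D | ∅ reaches {C,N,X}.
X ∈ reach(D|∅) ⇒ D ⊥̸ X | ∅.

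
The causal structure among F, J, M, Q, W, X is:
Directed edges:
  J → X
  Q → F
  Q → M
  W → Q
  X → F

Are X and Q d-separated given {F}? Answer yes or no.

No — X and Q are d-connected given {F}.

Bayes-Ball from X | {F} reaches {J,M,Q,W}.
Q ∈ reach(X|{F}) ⇒ X ⊥̸ Q | {F}.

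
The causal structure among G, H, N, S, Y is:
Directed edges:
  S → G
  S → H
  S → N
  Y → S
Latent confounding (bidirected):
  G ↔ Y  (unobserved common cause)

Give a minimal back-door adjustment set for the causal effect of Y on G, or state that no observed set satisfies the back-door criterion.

Y→G: no observed back-door set.

desc(Y)\{Y}={G,H,N,S}; candidates ⊆ {—}.
Y↔G: latent back-door arc(s) into Y.
size 0: {}; under {} Y still reaches {G} ∋ G.
Y↔G cannot be blocked by any observed set — no back-door set.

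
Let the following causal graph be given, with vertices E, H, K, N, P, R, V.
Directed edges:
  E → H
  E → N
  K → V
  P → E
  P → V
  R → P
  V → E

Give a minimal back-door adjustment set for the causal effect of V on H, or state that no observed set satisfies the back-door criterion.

desc(V)\{V}={E,H,N}; candidates ⊆ {K,P,R}.
size 0: {}; under {} V still reaches {E,H,K,N,P,R} ∋ H.
{P}: V⊥H given {P} in G with V→· removed — back-door holds.

V→H: minimal back-door set {P}.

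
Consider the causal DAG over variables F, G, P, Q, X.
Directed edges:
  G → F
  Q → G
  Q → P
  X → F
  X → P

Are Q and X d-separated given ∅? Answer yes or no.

Bayes-Ball from Q | ∅ reaches {F,G,P}.
X ∉ reach(Q|∅) ⇒ Q ⊥ X | ∅.

Yes — Q ⊥ X | ∅.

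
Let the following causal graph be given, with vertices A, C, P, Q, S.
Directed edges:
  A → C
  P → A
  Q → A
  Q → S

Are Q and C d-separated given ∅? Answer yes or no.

Bayes-Ball from Q | ∅ reaches {A,C,S}.
C ∈ reach(Q|∅) ⇒ Q ⊥̸ C | ∅.

No — Q and C are d-connected given ∅.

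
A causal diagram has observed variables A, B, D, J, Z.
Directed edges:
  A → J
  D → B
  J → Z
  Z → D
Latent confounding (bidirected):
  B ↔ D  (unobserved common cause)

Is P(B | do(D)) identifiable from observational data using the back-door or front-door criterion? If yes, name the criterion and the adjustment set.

desc(D)\{D}={B}; candidates ⊆ {A,J,Z}.
D↔B: latent back-door arc(s) into D.
size 0: {}; under {} D still reaches {A,B,J,Z} ∋ B.
size 1: {A}, {J}, {Z}; under {A} D still reaches {B,J,Z} ∋ B.
size 2: {A,J}, {A,Z}, {J,Z}; under {A,J} D still reaches {B,Z} ∋ B.
D↔B cannot be blocked by any observed set — no back-door set.
No mediator lies on a directed D→…→B path.
Neither criterion identifies P(B|do(D)) in this graph.

P(B|do(D)): not identifiable (no BD/FD set).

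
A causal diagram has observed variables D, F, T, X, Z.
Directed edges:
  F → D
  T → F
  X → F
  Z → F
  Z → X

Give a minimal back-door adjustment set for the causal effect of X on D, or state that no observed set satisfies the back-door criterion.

desc(X)\{X}={D,F}; candidates ⊆ {T,Z}.
size 0: {}; under {} X still reaches {D,F,Z} ∋ D.
{Z}: X⊥D given {Z} in G with X→· removed — back-door holds.

X→D: minimal back-door set {Z}.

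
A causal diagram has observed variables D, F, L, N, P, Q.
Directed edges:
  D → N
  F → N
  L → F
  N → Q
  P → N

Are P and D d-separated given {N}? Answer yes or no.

Bayes-Ball from P | {N} reaches {D,F,L}.
D ∈ reach(P|{N}) ⇒ P ⊥̸ D | {N}.

No — P and D are d-connected given {N}.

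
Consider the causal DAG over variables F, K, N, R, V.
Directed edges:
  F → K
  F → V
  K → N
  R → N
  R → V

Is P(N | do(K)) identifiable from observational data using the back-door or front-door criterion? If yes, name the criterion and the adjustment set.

P(N|do(K)): backdoor, adjust for ∅.

desc(K)\{K}={N}; candidates ⊆ {F,R,V}.
∅: K⊥N given ∅ in G with K→· removed — back-door holds.
P(N|do(K)) = P(N|K) — no adjustment needed.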